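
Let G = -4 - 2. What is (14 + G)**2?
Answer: 64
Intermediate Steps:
G = -6
(14 + G)**2 = (14 - 6)**2 = 8**2 = 64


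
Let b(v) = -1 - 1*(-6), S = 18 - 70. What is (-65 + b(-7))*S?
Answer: 3120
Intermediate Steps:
S = -52
b(v) = 5 (b(v) = -1 + 6 = 5)
(-65 + b(-7))*S = (-65 + 5)*(-52) = -60*(-52) = 3120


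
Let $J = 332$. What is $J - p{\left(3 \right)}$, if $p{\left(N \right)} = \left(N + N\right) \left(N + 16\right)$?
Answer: $218$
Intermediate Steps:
$p{\left(N \right)} = 2 N \left(16 + N\right)$
$J - p{\left(3 \right)} = 332 - 2 \cdot 3 \left(16 + 3\right) = 332 - 2 \cdot 3 \cdot 19 = 332 - 114 = 218$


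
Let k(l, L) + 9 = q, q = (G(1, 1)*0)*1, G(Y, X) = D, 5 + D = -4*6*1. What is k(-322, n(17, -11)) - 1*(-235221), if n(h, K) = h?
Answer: 235212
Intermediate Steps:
D = -29 (D = -5 - 4*6*1 = -5 - 24*1 = -5 - 24 = -29)
G(Y, X) = -29
q = 0 (q = -29*0*1 = 0*1 = 0)
k(l, L) = -9 (k(l, L) = -9 + 0 = -9)
k(-322, n(17, -11)) - 1*(-235221) = -9 - 1*(-235221) = -9 + 235221 = 235212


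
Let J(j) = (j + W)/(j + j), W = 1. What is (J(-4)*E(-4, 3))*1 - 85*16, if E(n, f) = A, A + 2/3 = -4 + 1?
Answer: -10891/8 ≈ -1361.4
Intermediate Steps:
A = -11/3 (A = -⅔ + (-4 + 1) = -⅔ - 3 = -11/3 ≈ -3.6667)
J(j) = (1 + j)/(2*j) (J(j) = (j + 1)/(j + j) = (1 + j)/((2*j)) = (1 + j)*(1/(2*j)) = (1 + j)/(2*j))
E(n, f) = -11/3
(J(-4)*E(-4, 3))*1 - 85*16 = (((½)*(1 - 4)/(-4))*(-11/3))*1 - 85*16 = (((½)*(-¼)*(-3))*(-11/3))*1 - 1360 = ((3/8)*(-11/3))*1 - 1360 = -11/8*1 - 1360 = -11/8 - 1360 = -10891/8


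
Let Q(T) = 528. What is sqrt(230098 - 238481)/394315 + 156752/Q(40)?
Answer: 9797/33 + I*sqrt(8383)/394315 ≈ 296.88 + 0.0002322*I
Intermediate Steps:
sqrt(230098 - 238481)/394315 + 156752/Q(40) = sqrt(230098 - 238481)/394315 + 156752/528 = sqrt(-8383)*(1/394315) + 156752*(1/528) = (I*sqrt(8383))*(1/394315) + 9797/33 = I*sqrt(8383)/394315 + 9797/33 = 9797/33 + I*sqrt(8383)/394315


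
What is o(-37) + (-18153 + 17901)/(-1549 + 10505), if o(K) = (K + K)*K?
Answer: 6130319/2239 ≈ 2738.0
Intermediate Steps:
o(K) = 2*K² (o(K) = (2*K)*K = 2*K²)
o(-37) + (-18153 + 17901)/(-1549 + 10505) = 2*(-37)² + (-18153 + 17901)/(-1549 + 10505) = 2*1369 - 252/8956 = 2738 - 252*1/8956 = 2738 - 63/2239 = 6130319/2239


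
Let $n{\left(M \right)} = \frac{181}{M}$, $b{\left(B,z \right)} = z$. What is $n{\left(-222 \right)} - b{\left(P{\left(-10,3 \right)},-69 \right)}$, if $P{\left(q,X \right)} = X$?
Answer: $\frac{15137}{222} \approx 68.185$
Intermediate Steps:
$n{\left(-222 \right)} - b{\left(P{\left(-10,3 \right)},-69 \right)} = \frac{181}{-222} - -69 = 181 \left(- \frac{1}{222}\right) + 69 = - \frac{181}{222} + 69 = \frac{15137}{222}$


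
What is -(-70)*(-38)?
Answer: -2660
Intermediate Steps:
-(-70)*(-38) = -1*2660 = -2660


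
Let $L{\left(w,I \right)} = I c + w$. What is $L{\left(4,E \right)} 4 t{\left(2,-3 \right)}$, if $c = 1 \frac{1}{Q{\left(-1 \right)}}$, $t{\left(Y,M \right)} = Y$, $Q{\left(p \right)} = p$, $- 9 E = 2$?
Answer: $\frac{304}{9} \approx 33.778$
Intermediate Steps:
$E = - \frac{2}{9}$ ($E = \left(- \frac{1}{9}\right) 2 = - \frac{2}{9} \approx -0.22222$)
$c = -1$ ($c = 1 \frac{1}{-1} = 1 \left(-1\right) = -1$)
$L{\left(w,I \right)} = w - I$ ($L{\left(w,I \right)} = I \left(-1\right) + w = - I + w = w - I$)
$L{\left(4,E \right)} 4 t{\left(2,-3 \right)} = \left(4 - - \frac{2}{9}\right) 4 \cdot 2 = \left(4 + \frac{2}{9}\right) 4 \cdot 2 = \frac{38}{9} \cdot 4 \cdot 2 = \frac{152}{9} \cdot 2 = \frac{304}{9}$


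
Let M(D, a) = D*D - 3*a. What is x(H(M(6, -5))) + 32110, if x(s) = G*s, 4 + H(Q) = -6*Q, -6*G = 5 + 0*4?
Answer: 97105/3 ≈ 32368.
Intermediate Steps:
G = -⅚ (G = -(5 + 0*4)/6 = -(5 + 0)/6 = -⅙*5 = -⅚ ≈ -0.83333)
M(D, a) = D² - 3*a
H(Q) = -4 - 6*Q
x(s) = -5*s/6
x(H(M(6, -5))) + 32110 = -5*(-4 - 6*(6² - 3*(-5)))/6 + 32110 = -5*(-4 - 6*(36 + 15))/6 + 32110 = -5*(-4 - 6*51)/6 + 32110 = -5*(-4 - 306)/6 + 32110 = -⅚*(-310) + 32110 = 775/3 + 32110 = 97105/3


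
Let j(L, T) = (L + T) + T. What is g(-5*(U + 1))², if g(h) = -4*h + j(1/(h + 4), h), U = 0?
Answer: 81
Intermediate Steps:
j(L, T) = L + 2*T
g(h) = 1/(4 + h) - 2*h (g(h) = -4*h + (1/(h + 4) + 2*h) = -4*h + (1/(4 + h) + 2*h) = 1/(4 + h) - 2*h)
g(-5*(U + 1))² = ((1 - 2*(-5*(0 + 1))*(4 - 5*(0 + 1)))/(4 - 5*(0 + 1)))² = ((1 - 2*(-5*1)*(4 - 5*1))/(4 - 5*1))² = ((1 - 2*(-5)*(4 - 5))/(4 - 5))² = ((1 - 2*(-5)*(-1))/(-1))² = (-(1 - 10))² = (-1*(-9))² = 9² = 81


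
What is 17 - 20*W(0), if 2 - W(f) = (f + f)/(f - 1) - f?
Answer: -23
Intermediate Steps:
W(f) = 2 + f - 2*f/(-1 + f) (W(f) = 2 - ((f + f)/(f - 1) - f) = 2 - ((2*f)/(-1 + f) - f) = 2 - (2*f/(-1 + f) - f) = 2 - (-f + 2*f/(-1 + f)) = 2 + (f - 2*f/(-1 + f)) = 2 + f - 2*f/(-1 + f))
17 - 20*W(0) = 17 - 20*(-2 + 0**2 - 1*0)/(-1 + 0) = 17 - 20*(-2 + 0 + 0)/(-1) = 17 - (-20)*(-2) = 17 - 20*2 = 17 - 40 = -23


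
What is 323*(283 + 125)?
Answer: 131784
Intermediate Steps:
323*(283 + 125) = 323*408 = 131784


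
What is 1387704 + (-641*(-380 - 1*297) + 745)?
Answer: 1822406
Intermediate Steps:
1387704 + (-641*(-380 - 1*297) + 745) = 1387704 + (-641*(-380 - 297) + 745) = 1387704 + (-641*(-677) + 745) = 1387704 + (433957 + 745) = 1387704 + 434702 = 1822406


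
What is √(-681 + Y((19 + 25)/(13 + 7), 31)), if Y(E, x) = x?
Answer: 5*I*√26 ≈ 25.495*I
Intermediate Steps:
√(-681 + Y((19 + 25)/(13 + 7), 31)) = √(-681 + 31) = √(-650) = 5*I*√26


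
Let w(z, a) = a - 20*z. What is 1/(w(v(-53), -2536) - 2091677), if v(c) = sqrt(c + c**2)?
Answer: -2094213/4385726986969 + 40*sqrt(689)/4385726986969 ≈ -4.7727e-7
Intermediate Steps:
1/(w(v(-53), -2536) - 2091677) = 1/((-2536 - 20*2*sqrt(689)) - 2091677) = 1/((-2536 - 40*sqrt(689)) - 2091677) = 1/(-2094213 - 40*sqrt(689))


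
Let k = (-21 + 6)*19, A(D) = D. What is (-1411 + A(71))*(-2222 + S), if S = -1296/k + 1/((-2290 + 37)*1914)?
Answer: 121726708894354/40966299 ≈ 2.9714e+6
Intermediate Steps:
k = -285 (k = -15*19 = -285)
S = 1862888449/409662990 (S = -1296/(-285) + 1/((-2290 + 37)*1914) = -1296*(-1/285) + (1/1914)/(-2253) = 432/95 - 1/2253*1/1914 = 432/95 - 1/4312242 = 1862888449/409662990 ≈ 4.5474)
(-1411 + A(71))*(-2222 + S) = (-1411 + 71)*(-2222 + 1862888449/409662990) = -1340*(-908408275331/409662990) = 121726708894354/40966299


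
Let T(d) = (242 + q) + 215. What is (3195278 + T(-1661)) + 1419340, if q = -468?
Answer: 4614607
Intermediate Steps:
T(d) = -11 (T(d) = (242 - 468) + 215 = -226 + 215 = -11)
(3195278 + T(-1661)) + 1419340 = (3195278 - 11) + 1419340 = 3195267 + 1419340 = 4614607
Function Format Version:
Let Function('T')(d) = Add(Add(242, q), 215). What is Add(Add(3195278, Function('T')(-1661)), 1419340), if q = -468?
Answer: 4614607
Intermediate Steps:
Function('T')(d) = -11 (Function('T')(d) = Add(Add(242, -468), 215) = Add(-226, 215) = -11)
Add(Add(3195278, Function('T')(-1661)), 1419340) = Add(Add(3195278, -11), 1419340) = Add(3195267, 1419340) = 4614607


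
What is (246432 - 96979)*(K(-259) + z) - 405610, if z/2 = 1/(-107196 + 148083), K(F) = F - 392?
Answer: -3994639689125/40887 ≈ -9.7699e+7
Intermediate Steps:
K(F) = -392 + F
z = 2/40887 (z = 2/(-107196 + 148083) = 2/40887 ≈ 4.8915e-5)
(246432 - 96979)*(K(-259) + z) - 405610 = (246432 - 96979)*((-392 - 259) + 2/40887) - 405610 = 149453*(-651 + 2/40887) - 405610 = 149453*(-26617435/40887) - 405610 = -3978055513055/40887 - 405610 = -3994639689125/40887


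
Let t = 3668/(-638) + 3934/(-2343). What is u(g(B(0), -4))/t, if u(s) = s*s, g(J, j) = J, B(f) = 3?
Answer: -611523/504728 ≈ -1.2116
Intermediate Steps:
u(s) = s²
t = -504728/67947 (t = 3668*(-1/638) + 3934*(-1/2343) = -1834/319 - 3934/2343 = -504728/67947 ≈ -7.4283)
u(g(B(0), -4))/t = 3²/(-504728/67947) = 9*(-67947/504728) = -611523/504728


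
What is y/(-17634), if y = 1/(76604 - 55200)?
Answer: -1/377438136 ≈ -2.6494e-9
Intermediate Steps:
y = 1/21404 ≈ 4.6720e-5
y/(-17634) = (1/21404)/(-17634) = (1/21404)*(-1/17634) = -1/377438136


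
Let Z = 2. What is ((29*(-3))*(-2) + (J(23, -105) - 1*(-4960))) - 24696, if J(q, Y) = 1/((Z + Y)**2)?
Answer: -207533257/10609 ≈ -19562.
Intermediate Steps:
J(q, Y) = (2 + Y)**(-2) (J(q, Y) = 1/((2 + Y)**2) = (2 + Y)**(-2))
((29*(-3))*(-2) + (J(23, -105) - 1*(-4960))) - 24696 = ((29*(-3))*(-2) + ((2 - 105)**(-2) - 1*(-4960))) - 24696 = (-87*(-2) + ((-103)**(-2) + 4960)) - 24696 = (174 + (1/10609 + 4960)) - 24696 = (174 + 52620641/10609) - 24696 = 54466607/10609 - 24696 = -207533257/10609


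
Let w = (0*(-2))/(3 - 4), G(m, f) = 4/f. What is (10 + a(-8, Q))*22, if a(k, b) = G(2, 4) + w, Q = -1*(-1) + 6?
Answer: 242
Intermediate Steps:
Q = 7 (Q = 1 + 6 = 7)
w = 0 (w = 0/(-1) = 0*(-1) = 0)
a(k, b) = 1 (a(k, b) = 4/4 + 0 = 4*(1/4) + 0 = 1 + 0 = 1)
(10 + a(-8, Q))*22 = (10 + 1)*22 = 11*22 = 242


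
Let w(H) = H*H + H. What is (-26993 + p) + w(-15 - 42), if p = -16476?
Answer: -40277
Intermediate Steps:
w(H) = H + H² (w(H) = H² + H = H + H²)
(-26993 + p) + w(-15 - 42) = (-26993 - 16476) + (-15 - 42)*(1 + (-15 - 42)) = -43469 - 57*(1 - 57) = -43469 - 57*(-56) = -43469 + 3192 = -40277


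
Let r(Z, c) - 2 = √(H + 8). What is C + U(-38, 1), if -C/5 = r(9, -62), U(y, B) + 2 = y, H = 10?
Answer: -50 - 15*√2 ≈ -71.213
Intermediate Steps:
U(y, B) = -2 + y
r(Z, c) = 2 + 3*√2 (r(Z, c) = 2 + √(10 + 8) = 2 + √18 = 2 + 3*√2)
C = -10 - 15*√2 (C = -5*(2 + 3*√2) = -10 - 15*√2 ≈ -31.213)
C + U(-38, 1) = (-10 - 15*√2) + (-2 - 38) = (-10 - 15*√2) - 40 = -50 - 15*√2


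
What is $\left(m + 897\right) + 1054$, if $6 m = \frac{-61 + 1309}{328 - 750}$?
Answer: $\frac{411557}{211} \approx 1950.5$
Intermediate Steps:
$m = - \frac{104}{211}$ ($m = \frac{\left(-61 + 1309\right) \frac{1}{328 - 750}}{6} = \frac{1248 \frac{1}{328 - 750}}{6} = \frac{1248 \frac{1}{-422}}{6} = \frac{1248 \left(- \frac{1}{422}\right)}{6} = \frac{1}{6} \left(- \frac{624}{211}\right) = - \frac{104}{211} \approx -0.49289$)
$\left(m + 897\right) + 1054 = \left(- \frac{104}{211} + 897\right) + 1054 = \frac{189163}{211} + 1054 = \frac{411557}{211}$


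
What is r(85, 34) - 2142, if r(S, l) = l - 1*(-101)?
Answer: -2007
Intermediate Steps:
r(S, l) = 101 + l (r(S, l) = l + 101 = 101 + l)
r(85, 34) - 2142 = (101 + 34) - 2142 = 135 - 2142 = -2007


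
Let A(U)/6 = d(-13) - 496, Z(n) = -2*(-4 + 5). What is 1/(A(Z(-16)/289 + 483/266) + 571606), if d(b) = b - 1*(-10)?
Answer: 1/568612 ≈ 1.7587e-6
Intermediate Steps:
d(b) = 10 + b (d(b) = b + 10 = 10 + b)
Z(n) = -2 (Z(n) = -2*1 = -2)
A(U) = -2994 (A(U) = 6*((10 - 13) - 496) = 6*(-3 - 496) = 6*(-499) = -2994)
1/(A(Z(-16)/289 + 483/266) + 571606) = 1/(-2994 + 571606) = 1/568612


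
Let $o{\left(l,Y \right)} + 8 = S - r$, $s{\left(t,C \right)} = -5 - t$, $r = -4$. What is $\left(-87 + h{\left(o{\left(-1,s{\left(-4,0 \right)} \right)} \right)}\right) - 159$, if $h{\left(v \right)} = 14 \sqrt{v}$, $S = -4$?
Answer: $-246 + 28 i \sqrt{2} \approx -246.0 + 39.598 i$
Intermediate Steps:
$o{\left(l,Y \right)} = -8$ ($o{\left(l,Y \right)} = -8 - 0 = -8 + \left(-4 + 4\right) = -8 + 0 = -8$)
$\left(-87 + h{\left(o{\left(-1,s{\left(-4,0 \right)} \right)} \right)}\right) - 159 = \left(-87 + 14 \sqrt{-8}\right) - 159 = \left(-87 + 14 \cdot 2 i \sqrt{2}\right) - 159 = \left(-87 + 28 i \sqrt{2}\right) - 159 = -246 + 28 i \sqrt{2}$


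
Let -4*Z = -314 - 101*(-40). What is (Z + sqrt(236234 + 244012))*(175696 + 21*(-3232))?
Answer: -100438056 + 107824*sqrt(480246) ≈ -2.5716e+7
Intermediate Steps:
Z = -1863/2 (Z = -(-314 - 101*(-40))/4 = -(-314 + 4040)/4 = -1/4*3726 = -1863/2 ≈ -931.50)
(Z + sqrt(236234 + 244012))*(175696 + 21*(-3232)) = (-1863/2 + sqrt(236234 + 244012))*(175696 + 21*(-3232)) = (-1863/2 + sqrt(480246))*(175696 - 67872) = (-1863/2 + sqrt(480246))*107824 = -100438056 + 107824*sqrt(480246)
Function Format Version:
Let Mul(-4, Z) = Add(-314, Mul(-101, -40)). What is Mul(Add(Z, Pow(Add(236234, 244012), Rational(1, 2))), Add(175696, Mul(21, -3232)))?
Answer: Add(-100438056, Mul(107824, Pow(480246, Rational(1, 2)))) ≈ -2.5716e+7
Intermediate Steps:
Z = Rational(-1863, 2) (Z = Mul(Rational(-1, 4), Add(-314, Mul(-101, -40))) = Mul(Rational(-1, 4), Add(-314, 4040)) = Mul(Rational(-1, 4), 3726) = Rational(-1863, 2) ≈ -931.50)
Mul(Add(Z, Pow(Add(236234, 244012), Rational(1, 2))), Add(175696, Mul(21, -3232))) = Mul(Add(Rational(-1863, 2), Pow(Add(236234, 244012), Rational(1, 2))), Add(175696, Mul(21, -3232))) = Mul(Add(Rational(-1863, 2), Pow(480246, Rational(1, 2))), Add(175696, -67872)) = Mul(Add(Rational(-1863, 2), Pow(480246, Rational(1, 2))), 107824) = Add(-100438056, Mul(107824, Pow(480246, Rational(1, 2))))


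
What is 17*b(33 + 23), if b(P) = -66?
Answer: -1122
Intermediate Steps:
17*b(33 + 23) = 17*(-66) = -1122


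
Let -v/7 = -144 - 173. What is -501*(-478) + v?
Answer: 241697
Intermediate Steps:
v = 2219 (v = -7*(-144 - 173) = -7*(-317) = 2219)
-501*(-478) + v = -501*(-478) + 2219 = 239478 + 2219 = 241697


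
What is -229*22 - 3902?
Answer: -8940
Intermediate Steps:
-229*22 - 3902 = -5038 - 3902 = -8940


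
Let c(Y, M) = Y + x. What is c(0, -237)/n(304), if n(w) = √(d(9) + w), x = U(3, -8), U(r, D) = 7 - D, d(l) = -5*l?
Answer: 15*√259/259 ≈ 0.93205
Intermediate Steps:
x = 15 (x = 7 - 1*(-8) = 7 + 8 = 15)
n(w) = √(-45 + w) (n(w) = √(-5*9 + w) = √(-45 + w))
c(Y, M) = 15 + Y (c(Y, M) = Y + 15 = 15 + Y)
c(0, -237)/n(304) = (15 + 0)/(√(-45 + 304)) = 15/(√259) = 15*(√259/259) = 15*√259/259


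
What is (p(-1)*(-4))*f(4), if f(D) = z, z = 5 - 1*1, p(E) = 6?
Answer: -96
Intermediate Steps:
z = 4 (z = 5 - 1 = 4)
f(D) = 4
(p(-1)*(-4))*f(4) = (6*(-4))*4 = -24*4 = -96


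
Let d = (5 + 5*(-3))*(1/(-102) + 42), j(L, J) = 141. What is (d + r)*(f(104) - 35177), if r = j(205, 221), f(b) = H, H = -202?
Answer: 167743632/17 ≈ 9.8673e+6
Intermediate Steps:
f(b) = -202
d = -21415/51 (d = (5 - 15)*(-1/102 + 42) = -10*4283/102 = -21415/51 ≈ -419.90)
r = 141
(d + r)*(f(104) - 35177) = (-21415/51 + 141)*(-202 - 35177) = -14224/51*(-35379) = 167743632/17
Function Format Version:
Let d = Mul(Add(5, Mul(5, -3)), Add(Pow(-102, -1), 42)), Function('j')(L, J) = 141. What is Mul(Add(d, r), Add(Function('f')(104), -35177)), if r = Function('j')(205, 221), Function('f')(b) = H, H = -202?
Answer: Rational(167743632, 17) ≈ 9.8673e+6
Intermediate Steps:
Function('f')(b) = -202
d = Rational(-21415, 51) (d = Mul(Add(5, -15), Add(Rational(-1, 102), 42)) = Mul(-10, Rational(4283, 102)) = Rational(-21415, 51) ≈ -419.90)
r = 141
Mul(Add(d, r), Add(Function('f')(104), -35177)) = Mul(Add(Rational(-21415, 51), 141), Add(-202, -35177)) = Mul(Rational(-14224, 51), -35379) = Rational(167743632, 17)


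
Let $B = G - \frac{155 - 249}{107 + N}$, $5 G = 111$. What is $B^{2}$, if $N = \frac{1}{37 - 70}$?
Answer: $\frac{1659258756}{3115225} \approx 532.63$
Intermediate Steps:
$G = \frac{111}{5}$ ($G = \frac{1}{5} \cdot 111 = \frac{111}{5} \approx 22.2$)
$N = - \frac{1}{33}$ ($N = \frac{1}{-33} = - \frac{1}{33} \approx -0.030303$)
$B = \frac{40734}{1765}$ ($B = \frac{111}{5} - \frac{155 - 249}{107 - \frac{1}{33}} = \frac{111}{5} - - \frac{94}{\frac{3530}{33}} = \frac{111}{5} - \left(-94\right) \frac{33}{3530} = \frac{111}{5} - - \frac{1551}{1765} = \frac{111}{5} + \frac{1551}{1765} = \frac{40734}{1765} \approx 23.079$)
$B^{2} = \left(\frac{40734}{1765}\right)^{2} = \frac{1659258756}{3115225}$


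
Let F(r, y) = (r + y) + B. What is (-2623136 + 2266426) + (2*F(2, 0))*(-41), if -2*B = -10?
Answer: -357284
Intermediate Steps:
B = 5 (B = -½*(-10) = 5)
F(r, y) = 5 + r + y (F(r, y) = (r + y) + 5 = 5 + r + y)
(-2623136 + 2266426) + (2*F(2, 0))*(-41) = (-2623136 + 2266426) + (2*(5 + 2 + 0))*(-41) = -356710 + (2*7)*(-41) = -356710 + 14*(-41) = -356710 - 574 = -357284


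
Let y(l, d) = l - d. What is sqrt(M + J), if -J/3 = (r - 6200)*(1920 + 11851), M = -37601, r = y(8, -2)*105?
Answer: sqrt(212724349) ≈ 14585.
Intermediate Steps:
r = 1050 (r = (8 - 1*(-2))*105 = (8 + 2)*105 = 10*105 = 1050)
J = 212761950 (J = -3*(1050 - 6200)*(1920 + 11851) = -(-15450)*13771 = -3*(-70920650) = 212761950)
sqrt(M + J) = sqrt(-37601 + 212761950) = sqrt(212724349)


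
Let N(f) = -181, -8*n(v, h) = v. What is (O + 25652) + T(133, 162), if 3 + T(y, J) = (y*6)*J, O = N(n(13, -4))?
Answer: 154744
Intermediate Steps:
n(v, h) = -v/8
O = -181
T(y, J) = -3 + 6*J*y (T(y, J) = -3 + (y*6)*J = -3 + (6*y)*J = -3 + 6*J*y)
(O + 25652) + T(133, 162) = (-181 + 25652) + (-3 + 6*162*133) = 25471 + (-3 + 129276) = 25471 + 129273 = 154744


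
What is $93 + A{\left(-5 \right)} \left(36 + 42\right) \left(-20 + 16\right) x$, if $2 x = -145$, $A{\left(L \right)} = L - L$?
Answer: $93$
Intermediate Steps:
$A{\left(L \right)} = 0$
$x = - \frac{145}{2}$ ($x = \frac{1}{2} \left(-145\right) = - \frac{145}{2} \approx -72.5$)
$93 + A{\left(-5 \right)} \left(36 + 42\right) \left(-20 + 16\right) x = 93 + 0 \left(36 + 42\right) \left(-20 + 16\right) \left(- \frac{145}{2}\right) = 93 + 0 \cdot 78 \left(-4\right) \left(- \frac{145}{2}\right) = 93 + 0 \left(-312\right) \left(- \frac{145}{2}\right) = 93 + 0 \left(- \frac{145}{2}\right) = 93 + 0 = 93$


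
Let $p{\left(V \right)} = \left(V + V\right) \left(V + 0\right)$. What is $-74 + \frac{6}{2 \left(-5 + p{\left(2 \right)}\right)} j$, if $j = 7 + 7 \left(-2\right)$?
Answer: $-81$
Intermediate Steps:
$p{\left(V \right)} = 2 V^{2}$ ($p{\left(V \right)} = 2 V V = 2 V^{2}$)
$j = -7$ ($j = 7 - 14 = -7$)
$-74 + \frac{6}{2 \left(-5 + p{\left(2 \right)}\right)} j = -74 + \frac{6}{2 \left(-5 + 2 \cdot 2^{2}\right)} \left(-7\right) = -74 + \frac{6}{2 \left(-5 + 2 \cdot 4\right)} \left(-7\right) = -74 + \frac{6}{2 \left(-5 + 8\right)} \left(-7\right) = -74 + \frac{6}{2 \cdot 3} \left(-7\right) = -74 + \frac{6}{6} \left(-7\right) = -74 + 6 \cdot \frac{1}{6} \left(-7\right) = -74 + 1 \left(-7\right) = -74 - 7 = -81$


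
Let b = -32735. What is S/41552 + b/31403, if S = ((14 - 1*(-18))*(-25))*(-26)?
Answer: -44188895/81553591 ≈ -0.54184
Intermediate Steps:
S = 20800 (S = ((14 + 18)*(-25))*(-26) = (32*(-25))*(-26) = -800*(-26) = 20800)
S/41552 + b/31403 = 20800/41552 - 32735/31403 = 20800*(1/41552) - 32735*1/31403 = 1300/2597 - 32735/31403 = -44188895/81553591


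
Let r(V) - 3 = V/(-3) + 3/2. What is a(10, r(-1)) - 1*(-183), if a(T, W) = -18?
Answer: 165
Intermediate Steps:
r(V) = 9/2 - V/3 (r(V) = 3 + (V/(-3) + 3/2) = 3 + (V*(-1/3) + 3*(1/2)) = 3 + (-V/3 + 3/2) = 3 + (3/2 - V/3) = 9/2 - V/3)
a(10, r(-1)) - 1*(-183) = -18 - 1*(-183) = -18 + 183 = 165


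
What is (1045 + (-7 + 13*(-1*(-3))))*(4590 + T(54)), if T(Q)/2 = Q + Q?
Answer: 5176062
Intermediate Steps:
T(Q) = 4*Q (T(Q) = 2*(Q + Q) = 2*(2*Q) = 4*Q)
(1045 + (-7 + 13*(-1*(-3))))*(4590 + T(54)) = (1045 + (-7 + 13*(-1*(-3))))*(4590 + 4*54) = (1045 + (-7 + 13*3))*(4590 + 216) = (1045 + (-7 + 39))*4806 = (1045 + 32)*4806 = 1077*4806 = 5176062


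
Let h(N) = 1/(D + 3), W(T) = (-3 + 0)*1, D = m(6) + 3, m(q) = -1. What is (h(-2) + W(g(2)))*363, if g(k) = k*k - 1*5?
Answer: -5082/5 ≈ -1016.4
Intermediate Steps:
g(k) = -5 + k² (g(k) = k² - 5 = -5 + k²)
D = 2 (D = -1 + 3 = 2)
W(T) = -3 (W(T) = -3*1 = -3)
h(N) = ⅕ (h(N) = 1/(2 + 3) = 1/5 = ⅕)
(h(-2) + W(g(2)))*363 = (⅕ - 3)*363 = -14/5*363 = -5082/5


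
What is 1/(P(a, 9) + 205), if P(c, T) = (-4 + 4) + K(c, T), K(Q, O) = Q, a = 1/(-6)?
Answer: 6/1229 ≈ 0.0048820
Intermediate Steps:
a = -⅙ (a = 1*(-⅙) = -⅙ ≈ -0.16667)
P(c, T) = c (P(c, T) = (-4 + 4) + c = 0 + c = c)
1/(P(a, 9) + 205) = 1/(-⅙ + 205) = 1/(1229/6) = 6/1229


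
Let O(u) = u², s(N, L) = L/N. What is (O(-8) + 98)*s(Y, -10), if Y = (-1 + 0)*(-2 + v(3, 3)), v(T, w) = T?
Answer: 1620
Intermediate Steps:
Y = -1 (Y = (-1 + 0)*(-2 + 3) = -1*1 = -1)
(O(-8) + 98)*s(Y, -10) = ((-8)² + 98)*(-10/(-1)) = (64 + 98)*(-10*(-1)) = 162*10 = 1620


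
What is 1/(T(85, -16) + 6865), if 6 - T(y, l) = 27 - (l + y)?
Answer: 1/6913 ≈ 0.00014465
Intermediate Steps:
T(y, l) = -21 + l + y (T(y, l) = 6 - (27 - (l + y)) = 6 - (27 + (-l - y)) = 6 - (27 - l - y) = 6 + (-27 + l + y) = -21 + l + y)
1/(T(85, -16) + 6865) = 1/((-21 - 16 + 85) + 6865) = 1/(48 + 6865) = 1/6913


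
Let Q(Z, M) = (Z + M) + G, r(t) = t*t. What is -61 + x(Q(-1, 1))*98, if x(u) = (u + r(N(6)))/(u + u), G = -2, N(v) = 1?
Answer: -73/2 ≈ -36.500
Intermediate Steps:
r(t) = t²
Q(Z, M) = -2 + M + Z (Q(Z, M) = (Z + M) - 2 = (M + Z) - 2 = -2 + M + Z)
x(u) = (1 + u)/(2*u) (x(u) = (u + 1²)/(u + u) = (u + 1)/((2*u)) = (1 + u)*(1/(2*u)) = (1 + u)/(2*u))
-61 + x(Q(-1, 1))*98 = -61 + ((1 + (-2 + 1 - 1))/(2*(-2 + 1 - 1)))*98 = -61 + ((½)*(1 - 2)/(-2))*98 = -61 + ((½)*(-½)*(-1))*98 = -61 + (¼)*98 = -61 + 49/2 = -73/2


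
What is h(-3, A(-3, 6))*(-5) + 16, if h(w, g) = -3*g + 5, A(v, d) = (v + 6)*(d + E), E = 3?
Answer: 396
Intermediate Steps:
A(v, d) = (3 + d)*(6 + v) (A(v, d) = (v + 6)*(d + 3) = (6 + v)*(3 + d) = (3 + d)*(6 + v))
h(w, g) = 5 - 3*g
h(-3, A(-3, 6))*(-5) + 16 = (5 - 3*(18 + 3*(-3) + 6*6 + 6*(-3)))*(-5) + 16 = (5 - 3*(18 - 9 + 36 - 18))*(-5) + 16 = (5 - 3*27)*(-5) + 16 = (5 - 81)*(-5) + 16 = -76*(-5) + 16 = 380 + 16 = 396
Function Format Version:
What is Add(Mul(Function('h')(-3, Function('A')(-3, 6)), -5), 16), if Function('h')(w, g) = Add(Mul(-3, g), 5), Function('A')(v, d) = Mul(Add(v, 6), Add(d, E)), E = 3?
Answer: 396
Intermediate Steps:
Function('A')(v, d) = Mul(Add(3, d), Add(6, v)) (Function('A')(v, d) = Mul(Add(v, 6), Add(d, 3)) = Mul(Add(6, v), Add(3, d)) = Mul(Add(3, d), Add(6, v)))
Function('h')(w, g) = Add(5, Mul(-3, g))
Add(Mul(Function('h')(-3, Function('A')(-3, 6)), -5), 16) = Add(Mul(Add(5, Mul(-3, Add(18, Mul(3, -3), Mul(6, 6), Mul(6, -3)))), -5), 16) = Add(Mul(Add(5, Mul(-3, Add(18, -9, 36, -18))), -5), 16) = Add(Mul(Add(5, Mul(-3, 27)), -5), 16) = Add(Mul(Add(5, -81), -5), 16) = Add(Mul(-76, -5), 16) = Add(380, 16) = 396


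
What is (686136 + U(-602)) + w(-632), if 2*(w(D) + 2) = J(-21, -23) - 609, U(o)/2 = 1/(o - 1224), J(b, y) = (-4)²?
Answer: 1252339273/1826 ≈ 6.8584e+5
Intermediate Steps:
J(b, y) = 16
U(o) = 2/(-1224 + o) (U(o) = 2/(o - 1224) = 2/(-1224 + o))
w(D) = -597/2 (w(D) = -2 + (16 - 609)/2 = -2 + (½)*(-593) = -2 - 593/2 = -597/2)
(686136 + U(-602)) + w(-632) = (686136 + 2/(-1224 - 602)) - 597/2 = (686136 + 2/(-1826)) - 597/2 = (686136 + 2*(-1/1826)) - 597/2 = (686136 - 1/913) - 597/2 = 626442167/913 - 597/2 = 1252339273/1826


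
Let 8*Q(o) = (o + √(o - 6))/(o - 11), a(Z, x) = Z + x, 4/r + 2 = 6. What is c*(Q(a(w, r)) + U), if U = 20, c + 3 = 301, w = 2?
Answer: 190273/32 - 149*I*√3/32 ≈ 5946.0 - 8.0649*I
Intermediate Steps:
c = 298 (c = -3 + 301 = 298)
r = 1 (r = 4/(-2 + 6) = 4/4 = 4*(¼) = 1)
Q(o) = (o + √(-6 + o))/(8*(-11 + o)) (Q(o) = ((o + √(o - 6))/(o - 11))/8 = ((o + √(-6 + o))/(-11 + o))/8 = (o + √(-6 + o))/(8*(-11 + o)))
c*(Q(a(w, r)) + U) = 298*(((2 + 1) + √(-6 + (2 + 1)))/(8*(-11 + (2 + 1))) + 20) = 298*((3 + √(-6 + 3))/(8*(-11 + 3)) + 20) = 298*((⅛)*(3 + √(-3))/(-8) + 20) = 298*((⅛)*(-⅛)*(3 + I*√3) + 20) = 298*((-3/64 - I*√3/64) + 20) = 298*(1277/64 - I*√3/64) = 190273/32 - 149*I*√3/32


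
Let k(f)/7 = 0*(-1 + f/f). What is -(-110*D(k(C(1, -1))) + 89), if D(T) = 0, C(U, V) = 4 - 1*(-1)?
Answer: -89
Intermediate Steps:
C(U, V) = 5 (C(U, V) = 4 + 1 = 5)
k(f) = 0 (k(f) = 7*(0*(-1 + f/f)) = 7*(0*(-1 + 1)) = 7*(0*0) = 7*0 = 0)
-(-110*D(k(C(1, -1))) + 89) = -(-110*0 + 89) = -(0 + 89) = -1*89 = -89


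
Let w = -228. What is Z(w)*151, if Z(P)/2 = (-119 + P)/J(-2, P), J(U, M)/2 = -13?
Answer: 52397/13 ≈ 4030.5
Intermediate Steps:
J(U, M) = -26 (J(U, M) = 2*(-13) = -26)
Z(P) = 119/13 - P/13 (Z(P) = 2*((-119 + P)/(-26)) = 2*((-119 + P)*(-1/26)) = 2*(119/26 - P/26) = 119/13 - P/13)
Z(w)*151 = (119/13 - 1/13*(-228))*151 = (119/13 + 228/13)*151 = (347/13)*151 = 52397/13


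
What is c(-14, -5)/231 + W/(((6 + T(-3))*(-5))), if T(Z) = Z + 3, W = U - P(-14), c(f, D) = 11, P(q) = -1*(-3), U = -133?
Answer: 481/105 ≈ 4.5810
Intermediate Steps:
P(q) = 3
W = -136 (W = -133 - 1*3 = -133 - 3 = -136)
T(Z) = 3 + Z
c(-14, -5)/231 + W/(((6 + T(-3))*(-5))) = 11/231 - 136*(-1/(5*(6 + (3 - 3)))) = 11*(1/231) - 136*(-1/(5*(6 + 0))) = 1/21 - 136/(6*(-5)) = 1/21 - 136/(-30) = 1/21 - 136*(-1/30) = 1/21 + 68/15 = 481/105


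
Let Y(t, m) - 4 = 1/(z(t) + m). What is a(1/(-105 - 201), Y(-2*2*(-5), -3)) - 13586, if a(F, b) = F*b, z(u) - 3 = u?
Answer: -9238489/680 ≈ -13586.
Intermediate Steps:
z(u) = 3 + u
Y(t, m) = 4 + 1/(3 + m + t) (Y(t, m) = 4 + 1/((3 + t) + m) = 4 + 1/(3 + m + t))
a(1/(-105 - 201), Y(-2*2*(-5), -3)) - 13586 = ((13 + 4*(-3) + 4*(-2*2*(-5)))/(3 - 3 - 2*2*(-5)))/(-105 - 201) - 13586 = ((13 - 12 + 4*(-4*(-5)))/(3 - 3 - 4*(-5)))/(-306) - 13586 = -(13 - 12 + 4*20)/(306*(3 - 3 + 20)) - 13586 = -(13 - 12 + 80)/(306*20) - 13586 = -81/6120 - 13586 = -1/306*81/20 - 13586 = -9/680 - 13586 = -9238489/680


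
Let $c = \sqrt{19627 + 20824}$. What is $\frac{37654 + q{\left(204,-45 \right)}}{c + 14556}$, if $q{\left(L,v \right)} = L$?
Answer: $\frac{551061048}{211836685} - \frac{37858 \sqrt{40451}}{211836685} \approx 2.5654$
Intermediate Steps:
$c = \sqrt{40451} \approx 201.12$
$\frac{37654 + q{\left(204,-45 \right)}}{c + 14556} = \frac{37654 + 204}{\sqrt{40451} + 14556} = \frac{37858}{14556 + \sqrt{40451}}$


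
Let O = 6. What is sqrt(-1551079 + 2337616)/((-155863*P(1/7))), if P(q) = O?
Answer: -sqrt(87393)/311726 ≈ -0.00094834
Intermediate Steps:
P(q) = 6
sqrt(-1551079 + 2337616)/((-155863*P(1/7))) = sqrt(-1551079 + 2337616)/((-155863*6)) = sqrt(786537)/(-935178) = (3*sqrt(87393))*(-1/935178) = -sqrt(87393)/311726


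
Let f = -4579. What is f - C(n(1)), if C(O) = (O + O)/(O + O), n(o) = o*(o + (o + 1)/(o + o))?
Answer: -4580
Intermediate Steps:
n(o) = o*(o + (1 + o)/(2*o)) (n(o) = o*(o + (1 + o)/((2*o))) = o*(o + (1 + o)*(1/(2*o))) = o*(o + (1 + o)/(2*o)))
C(O) = 1 (C(O) = (2*O)/((2*O)) = (2*O)*(1/(2*O)) = 1)
f - C(n(1)) = -4579 - 1*1 = -4579 - 1 = -4580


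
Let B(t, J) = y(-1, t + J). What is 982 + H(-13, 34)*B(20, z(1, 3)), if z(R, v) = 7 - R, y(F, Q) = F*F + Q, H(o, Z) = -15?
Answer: 577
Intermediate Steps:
y(F, Q) = Q + F**2 (y(F, Q) = F**2 + Q = Q + F**2)
B(t, J) = 1 + J + t (B(t, J) = (t + J) + (-1)**2 = (J + t) + 1 = 1 + J + t)
982 + H(-13, 34)*B(20, z(1, 3)) = 982 - 15*(1 + (7 - 1*1) + 20) = 982 - 15*(1 + (7 - 1) + 20) = 982 - 15*(1 + 6 + 20) = 982 - 15*27 = 982 - 405 = 577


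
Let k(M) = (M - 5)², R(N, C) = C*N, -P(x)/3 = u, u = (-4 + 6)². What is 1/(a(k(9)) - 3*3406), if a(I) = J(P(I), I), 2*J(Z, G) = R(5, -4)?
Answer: -1/10228 ≈ -9.7771e-5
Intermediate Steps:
u = 4 (u = 2² = 4)
P(x) = -12 (P(x) = -3*4 = -12)
J(Z, G) = -10 (J(Z, G) = (-4*5)/2 = (½)*(-20) = -10)
k(M) = (-5 + M)²
a(I) = -10
1/(a(k(9)) - 3*3406) = 1/(-10 - 3*3406) = 1/(-10 - 10218) = 1/(-10228) = -1/10228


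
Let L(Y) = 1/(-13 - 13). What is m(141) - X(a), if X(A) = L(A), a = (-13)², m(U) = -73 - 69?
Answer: -3691/26 ≈ -141.96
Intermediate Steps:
m(U) = -142
L(Y) = -1/26 (L(Y) = 1/(-26) = -1/26)
a = 169
X(A) = -1/26
m(141) - X(a) = -142 - 1*(-1/26) = -142 + 1/26 = -3691/26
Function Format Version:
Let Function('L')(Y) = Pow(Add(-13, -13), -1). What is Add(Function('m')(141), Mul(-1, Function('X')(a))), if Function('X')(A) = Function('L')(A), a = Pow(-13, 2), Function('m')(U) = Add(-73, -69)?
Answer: Rational(-3691, 26) ≈ -141.96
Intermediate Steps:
Function('m')(U) = -142
Function('L')(Y) = Rational(-1, 26) (Function('L')(Y) = Pow(-26, -1) = Rational(-1, 26))
a = 169
Function('X')(A) = Rational(-1, 26)
Add(Function('m')(141), Mul(-1, Function('X')(a))) = Add(-142, Mul(-1, Rational(-1, 26))) = Add(-142, Rational(1, 26)) = Rational(-3691, 26)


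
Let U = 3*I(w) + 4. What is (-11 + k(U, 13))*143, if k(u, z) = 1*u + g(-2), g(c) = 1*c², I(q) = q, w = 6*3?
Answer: 7293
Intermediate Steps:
w = 18
g(c) = c²
U = 58 (U = 3*18 + 4 = 54 + 4 = 58)
k(u, z) = 4 + u (k(u, z) = 1*u + (-2)² = u + 4 = 4 + u)
(-11 + k(U, 13))*143 = (-11 + (4 + 58))*143 = (-11 + 62)*143 = 51*143 = 7293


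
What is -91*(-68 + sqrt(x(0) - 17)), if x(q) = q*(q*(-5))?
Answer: 6188 - 91*I*sqrt(17) ≈ 6188.0 - 375.2*I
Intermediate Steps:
x(q) = -5*q**2 (x(q) = q*(-5*q) = -5*q**2)
-91*(-68 + sqrt(x(0) - 17)) = -91*(-68 + sqrt(-5*0**2 - 17)) = -91*(-68 + sqrt(-5*0 - 17)) = -91*(-68 + sqrt(0 - 17)) = -91*(-68 + sqrt(-17)) = -91*(-68 + I*sqrt(17)) = 6188 - 91*I*sqrt(17)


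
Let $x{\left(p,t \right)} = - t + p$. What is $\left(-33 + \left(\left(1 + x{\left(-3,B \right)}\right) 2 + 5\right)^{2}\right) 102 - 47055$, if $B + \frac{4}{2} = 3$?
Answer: $-50319$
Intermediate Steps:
$B = 1$ ($B = -2 + 3 = 1$)
$x{\left(p,t \right)} = p - t$
$\left(-33 + \left(\left(1 + x{\left(-3,B \right)}\right) 2 + 5\right)^{2}\right) 102 - 47055 = \left(-33 + \left(\left(1 - 4\right) 2 + 5\right)^{2}\right) 102 - 47055 = \left(-33 + \left(\left(-3\right) 2 + 5\right)^{2}\right) 102 - 47055 = \left(-33 + \left(-6 + 5\right)^{2}\right) 102 - 47055 = \left(-33 + \left(-1\right)^{2}\right) 102 - 47055 = \left(-33 + 1\right) 102 - 47055 = \left(-32\right) 102 - 47055 = -3264 - 47055 = -50319$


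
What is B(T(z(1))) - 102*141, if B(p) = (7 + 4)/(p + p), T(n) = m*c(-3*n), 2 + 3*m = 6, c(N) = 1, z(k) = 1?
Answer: -115023/8 ≈ -14378.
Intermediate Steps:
m = 4/3 (m = -2/3 + (1/3)*6 = -2/3 + 2 = 4/3 ≈ 1.3333)
T(n) = 4/3 (T(n) = (4/3)*1 = 4/3)
B(p) = 11/(2*p) (B(p) = 11/((2*p)) = 11*(1/(2*p)) = 11/(2*p))
B(T(z(1))) - 102*141 = 11/(2*(4/3)) - 102*141 = (11/2)*(3/4) - 14382 = 33/8 - 14382 = -115023/8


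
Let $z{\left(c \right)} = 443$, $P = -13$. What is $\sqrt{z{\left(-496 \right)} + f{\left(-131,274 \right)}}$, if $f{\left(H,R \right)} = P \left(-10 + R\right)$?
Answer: $7 i \sqrt{61} \approx 54.672 i$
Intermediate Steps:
$f{\left(H,R \right)} = 130 - 13 R$ ($f{\left(H,R \right)} = - 13 \left(-10 + R\right) = 130 - 13 R$)
$\sqrt{z{\left(-496 \right)} + f{\left(-131,274 \right)}} = \sqrt{443 + \left(130 - 3562\right)} = \sqrt{443 - 3432} = \sqrt{-2989} = 7 i \sqrt{61}$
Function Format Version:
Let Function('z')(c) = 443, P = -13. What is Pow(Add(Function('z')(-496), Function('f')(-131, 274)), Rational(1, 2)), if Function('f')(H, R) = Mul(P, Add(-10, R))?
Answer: Mul(7, I, Pow(61, Rational(1, 2))) ≈ Mul(54.672, I)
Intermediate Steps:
Function('f')(H, R) = Add(130, Mul(-13, R)) (Function('f')(H, R) = Mul(-13, Add(-10, R)) = Add(130, Mul(-13, R)))
Pow(Add(Function('z')(-496), Function('f')(-131, 274)), Rational(1, 2)) = Pow(Add(443, Add(130, Mul(-13, 274))), Rational(1, 2)) = Pow(Add(443, Add(130, -3562)), Rational(1, 2)) = Pow(Add(443, -3432), Rational(1, 2)) = Pow(-2989, Rational(1, 2)) = Mul(7, I, Pow(61, Rational(1, 2)))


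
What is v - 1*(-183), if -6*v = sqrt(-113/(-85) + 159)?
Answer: 183 - sqrt(289595)/255 ≈ 180.89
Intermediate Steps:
v = -sqrt(289595)/255 (v = -sqrt(-113/(-85) + 159)/6 = -sqrt(-113*(-1/85) + 159)/6 = -sqrt(113/85 + 159)/6 = -sqrt(289595)/255 ≈ -2.1104)
v - 1*(-183) = -sqrt(289595)/255 - 1*(-183) = -sqrt(289595)/255 + 183 = 183 - sqrt(289595)/255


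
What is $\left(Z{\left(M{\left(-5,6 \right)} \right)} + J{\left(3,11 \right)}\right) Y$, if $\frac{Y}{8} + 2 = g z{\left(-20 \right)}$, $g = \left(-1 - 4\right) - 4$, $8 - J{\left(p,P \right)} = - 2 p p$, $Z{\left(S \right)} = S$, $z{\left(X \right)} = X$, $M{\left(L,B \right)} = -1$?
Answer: $35600$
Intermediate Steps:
$J{\left(p,P \right)} = 8 + 2 p^{2}$ ($J{\left(p,P \right)} = 8 - - 2 p p = 8 - - 2 p^{2} = 8 + 2 p^{2}$)
$g = -9$ ($g = -5 - 4 = -9$)
$Y = 1424$ ($Y = -16 + 8 \left(\left(-9\right) \left(-20\right)\right) = -16 + 8 \cdot 180 = -16 + 1440 = 1424$)
$\left(Z{\left(M{\left(-5,6 \right)} \right)} + J{\left(3,11 \right)}\right) Y = \left(-1 + \left(8 + 2 \cdot 3^{2}\right)\right) 1424 = \left(-1 + \left(8 + 2 \cdot 9\right)\right) 1424 = \left(-1 + \left(8 + 18\right)\right) 1424 = \left(-1 + 26\right) 1424 = 25 \cdot 1424 = 35600$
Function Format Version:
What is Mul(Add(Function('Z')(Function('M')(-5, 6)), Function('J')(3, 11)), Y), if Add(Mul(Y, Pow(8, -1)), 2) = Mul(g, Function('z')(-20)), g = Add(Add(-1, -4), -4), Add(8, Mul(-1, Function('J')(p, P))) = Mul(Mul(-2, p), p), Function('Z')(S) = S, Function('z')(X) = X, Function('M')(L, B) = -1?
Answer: 35600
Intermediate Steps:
Function('J')(p, P) = Add(8, Mul(2, Pow(p, 2))) (Function('J')(p, P) = Add(8, Mul(-1, Mul(Mul(-2, p), p))) = Add(8, Mul(-1, Mul(-2, Pow(p, 2)))) = Add(8, Mul(2, Pow(p, 2))))
g = -9 (g = Add(-5, -4) = -9)
Y = 1424 (Y = Add(-16, Mul(8, Mul(-9, -20))) = Add(-16, Mul(8, 180)) = Add(-16, 1440) = 1424)
Mul(Add(Function('Z')(Function('M')(-5, 6)), Function('J')(3, 11)), Y) = Mul(Add(-1, Add(8, Mul(2, Pow(3, 2)))), 1424) = Mul(Add(-1, Add(8, Mul(2, 9))), 1424) = Mul(Add(-1, Add(8, 18)), 1424) = Mul(Add(-1, 26), 1424) = Mul(25, 1424) = 35600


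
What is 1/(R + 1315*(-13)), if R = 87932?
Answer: 1/70837 ≈ 1.4117e-5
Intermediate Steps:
1/(R + 1315*(-13)) = 1/(87932 + 1315*(-13)) = 1/(87932 - 17095) = 1/70837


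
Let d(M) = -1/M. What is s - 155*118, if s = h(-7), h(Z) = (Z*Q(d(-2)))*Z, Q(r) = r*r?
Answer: -73111/4 ≈ -18278.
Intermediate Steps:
Q(r) = r²
h(Z) = Z²/4 (h(Z) = (Z*(-1/(-2))²)*Z = (Z*(-1*(-½))²)*Z = (Z*(½)²)*Z = (Z*(¼))*Z = (Z/4)*Z = Z²/4)
s = 49/4 (s = (¼)*(-7)² = (¼)*49 = 49/4 ≈ 12.250)
s - 155*118 = 49/4 - 155*118 = 49/4 - 18290 = -73111/4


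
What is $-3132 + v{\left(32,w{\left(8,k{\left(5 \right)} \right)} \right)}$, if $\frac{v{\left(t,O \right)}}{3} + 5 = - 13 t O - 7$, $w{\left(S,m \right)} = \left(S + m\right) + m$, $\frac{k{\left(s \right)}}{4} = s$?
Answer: $-63072$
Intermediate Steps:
$k{\left(s \right)} = 4 s$
$w{\left(S,m \right)} = S + 2 m$
$v{\left(t,O \right)} = -36 - 39 O t$ ($v{\left(t,O \right)} = -15 + 3 \left(- 13 t O - 7\right) = -15 + 3 \left(- 13 O t - 7\right) = -15 + 3 \left(-7 - 13 O t\right) = -15 - \left(21 + 39 O t\right) = -36 - 39 O t$)
$-3132 + v{\left(32,w{\left(8,k{\left(5 \right)} \right)} \right)} = -3132 - \left(36 + 39 \left(8 + 2 \cdot 4 \cdot 5\right) 32\right) = -3132 - \left(36 + 39 \left(8 + 2 \cdot 20\right) 32\right) = -3132 - \left(36 + 39 \left(8 + 40\right) 32\right) = -3132 - \left(36 + 1872 \cdot 32\right) = -3132 - 59940 = -63072$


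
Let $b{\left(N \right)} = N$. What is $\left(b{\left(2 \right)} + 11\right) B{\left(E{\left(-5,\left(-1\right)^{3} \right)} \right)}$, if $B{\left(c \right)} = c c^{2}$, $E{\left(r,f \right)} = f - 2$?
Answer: $-351$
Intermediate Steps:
$E{\left(r,f \right)} = -2 + f$ ($E{\left(r,f \right)} = f - 2 = -2 + f$)
$B{\left(c \right)} = c^{3}$
$\left(b{\left(2 \right)} + 11\right) B{\left(E{\left(-5,\left(-1\right)^{3} \right)} \right)} = \left(2 + 11\right) \left(-2 + \left(-1\right)^{3}\right)^{3} = 13 \left(-2 - 1\right)^{3} = 13 \left(-3\right)^{3} = 13 \left(-27\right) = -351$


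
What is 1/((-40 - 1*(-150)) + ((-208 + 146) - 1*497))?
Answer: -1/449 ≈ -0.0022272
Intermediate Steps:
1/((-40 - 1*(-150)) + ((-208 + 146) - 1*497)) = 1/((-40 + 150) + (-62 - 497)) = 1/(110 - 559) = 1/(-449) = -1/449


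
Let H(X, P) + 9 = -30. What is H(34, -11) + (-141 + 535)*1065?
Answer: 419571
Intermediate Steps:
H(X, P) = -39 (H(X, P) = -9 - 30 = -39)
H(34, -11) + (-141 + 535)*1065 = -39 + (-141 + 535)*1065 = -39 + 394*1065 = -39 + 419610 = 419571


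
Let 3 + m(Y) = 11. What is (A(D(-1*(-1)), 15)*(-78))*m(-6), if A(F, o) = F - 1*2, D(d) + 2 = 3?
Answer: 624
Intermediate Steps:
m(Y) = 8 (m(Y) = -3 + 11 = 8)
D(d) = 1 (D(d) = -2 + 3 = 1)
A(F, o) = -2 + F (A(F, o) = F - 2 = -2 + F)
(A(D(-1*(-1)), 15)*(-78))*m(-6) = ((-2 + 1)*(-78))*8 = -1*(-78)*8 = 78*8 = 624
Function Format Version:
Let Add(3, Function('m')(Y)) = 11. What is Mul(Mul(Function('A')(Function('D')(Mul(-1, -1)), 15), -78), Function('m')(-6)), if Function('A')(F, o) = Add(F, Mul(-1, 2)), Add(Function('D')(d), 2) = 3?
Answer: 624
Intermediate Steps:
Function('m')(Y) = 8 (Function('m')(Y) = Add(-3, 11) = 8)
Function('D')(d) = 1 (Function('D')(d) = Add(-2, 3) = 1)
Function('A')(F, o) = Add(-2, F) (Function('A')(F, o) = Add(F, -2) = Add(-2, F))
Mul(Mul(Function('A')(Function('D')(Mul(-1, -1)), 15), -78), Function('m')(-6)) = Mul(Mul(Add(-2, 1), -78), 8) = Mul(Mul(-1, -78), 8) = Mul(78, 8) = 624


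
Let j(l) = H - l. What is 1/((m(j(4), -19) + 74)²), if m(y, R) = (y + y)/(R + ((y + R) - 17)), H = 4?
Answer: 1/5476 ≈ 0.00018262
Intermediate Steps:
j(l) = 4 - l
m(y, R) = 2*y/(-17 + y + 2*R) (m(y, R) = (2*y)/(R + ((R + y) - 17)) = (2*y)/(R + (-17 + R + y)) = (2*y)/(-17 + y + 2*R) = 2*y/(-17 + y + 2*R))
1/((m(j(4), -19) + 74)²) = 1/((2*(4 - 1*4)/(-17 + (4 - 1*4) + 2*(-19)) + 74)²) = 1/((2*(4 - 4)/(-17 + (4 - 4) - 38) + 74)²) = 1/((2*0/(-17 + 0 - 38) + 74)²) = 1/((2*0/(-55) + 74)²) = 1/((2*0*(-1/55) + 74)²) = 1/((0 + 74)²) = 1/(74²) = 1/5476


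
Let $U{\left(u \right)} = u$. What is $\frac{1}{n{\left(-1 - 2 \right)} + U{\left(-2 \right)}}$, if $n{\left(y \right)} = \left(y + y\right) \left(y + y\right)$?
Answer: $\frac{1}{34} \approx 0.029412$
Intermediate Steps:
$n{\left(y \right)} = 4 y^{2}$ ($n{\left(y \right)} = 2 y 2 y = 4 y^{2}$)
$\frac{1}{n{\left(-1 - 2 \right)} + U{\left(-2 \right)}} = \frac{1}{4 \left(-1 - 2\right)^{2} - 2} = \frac{1}{4 \left(-3\right)^{2} - 2} = \frac{1}{4 \cdot 9 - 2} = \frac{1}{36 - 2} = \frac{1}{34}$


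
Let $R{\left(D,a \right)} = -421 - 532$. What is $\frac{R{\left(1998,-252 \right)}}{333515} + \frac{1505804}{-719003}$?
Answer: $- \frac{502893430919}{239798285545} \approx -2.0972$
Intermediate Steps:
$R{\left(D,a \right)} = -953$
$\frac{R{\left(1998,-252 \right)}}{333515} + \frac{1505804}{-719003} = - \frac{953}{333515} + \frac{1505804}{-719003} = \left(-953\right) \frac{1}{333515} + 1505804 \left(- \frac{1}{719003}\right) = - \frac{953}{333515} - \frac{1505804}{719003} = - \frac{502893430919}{239798285545}$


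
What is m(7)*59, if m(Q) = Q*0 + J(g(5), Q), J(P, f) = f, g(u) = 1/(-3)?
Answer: 413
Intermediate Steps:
g(u) = -1/3
m(Q) = Q (m(Q) = Q*0 + Q = 0 + Q = Q)
m(7)*59 = 7*59 = 413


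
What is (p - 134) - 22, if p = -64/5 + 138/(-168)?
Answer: -23747/140 ≈ -169.62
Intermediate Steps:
p = -1907/140 (p = -64*1/5 + 138*(-1/168) = -64/5 - 23/28 = -1907/140 ≈ -13.621)
(p - 134) - 22 = (-1907/140 - 134) - 22 = -20667/140 - 22 = -23747/140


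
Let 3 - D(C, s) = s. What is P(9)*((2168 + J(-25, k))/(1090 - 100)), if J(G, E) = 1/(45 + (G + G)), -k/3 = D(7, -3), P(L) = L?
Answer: 10839/550 ≈ 19.707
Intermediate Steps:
D(C, s) = 3 - s
k = -18 (k = -3*(3 - 1*(-3)) = -3*(3 + 3) = -3*6 = -18)
J(G, E) = 1/(45 + 2*G)
P(9)*((2168 + J(-25, k))/(1090 - 100)) = 9*((2168 + 1/(45 + 2*(-25)))/(1090 - 100)) = 9*((2168 + 1/(45 - 50))/990) = 9*((2168 + 1/(-5))*(1/990)) = 9*((2168 - ⅕)*(1/990)) = 9*((10839/5)*(1/990)) = 9*(3613/1650) = 10839/550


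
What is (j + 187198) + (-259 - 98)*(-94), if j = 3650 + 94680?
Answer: 319086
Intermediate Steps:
j = 98330
(j + 187198) + (-259 - 98)*(-94) = (98330 + 187198) + (-259 - 98)*(-94) = 285528 - 357*(-94) = 285528 + 33558 = 319086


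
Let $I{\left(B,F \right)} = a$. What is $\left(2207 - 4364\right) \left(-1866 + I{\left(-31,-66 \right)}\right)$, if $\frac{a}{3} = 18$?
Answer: $3908484$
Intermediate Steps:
$a = 54$ ($a = 3 \cdot 18 = 54$)
$I{\left(B,F \right)} = 54$
$\left(2207 - 4364\right) \left(-1866 + I{\left(-31,-66 \right)}\right) = \left(2207 - 4364\right) \left(-1866 + 54\right) = \left(-2157\right) \left(-1812\right) = 3908484$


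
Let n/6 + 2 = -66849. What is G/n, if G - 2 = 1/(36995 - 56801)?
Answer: -39611/7944305436 ≈ -4.9861e-6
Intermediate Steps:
n = -401106 (n = -12 + 6*(-66849) = -12 - 401094 = -401106)
G = 39611/19806 (G = 2 + 1/(36995 - 56801) = 2 + 1/(-19806) = 2 - 1/19806 = 39611/19806 ≈ 2.0000)
G/n = (39611/19806)/(-401106) = (39611/19806)*(-1/401106) = -39611/7944305436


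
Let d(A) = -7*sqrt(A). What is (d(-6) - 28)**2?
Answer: 490 + 392*I*sqrt(6) ≈ 490.0 + 960.2*I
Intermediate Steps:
(d(-6) - 28)**2 = (-7*I*sqrt(6) - 28)**2 = (-28 - 7*I*sqrt(6))**2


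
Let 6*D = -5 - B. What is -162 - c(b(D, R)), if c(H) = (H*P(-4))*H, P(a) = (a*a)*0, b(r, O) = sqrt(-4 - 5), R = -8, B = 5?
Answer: -162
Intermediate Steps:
D = -5/3 (D = (-5 - 1*5)/6 = (-5 - 5)/6 = (1/6)*(-10) = -5/3 ≈ -1.6667)
b(r, O) = 3*I (b(r, O) = sqrt(-9) = 3*I)
P(a) = 0 (P(a) = a**2*0 = 0)
c(H) = 0 (c(H) = (H*0)*H = 0*H = 0)
-162 - c(b(D, R)) = -162 - 1*0 = -162 + 0 = -162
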